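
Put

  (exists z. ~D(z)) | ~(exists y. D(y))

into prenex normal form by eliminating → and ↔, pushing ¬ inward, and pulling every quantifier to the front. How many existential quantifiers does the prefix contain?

1

Drive negations inward (¬∀x A ≡ ∃x ¬A, ¬∃x A ≡ ∀x ¬A, De Morgan for ∧/∨):
  (exists z. ~D(z)) | (forall y. ~D(y))
All bound variables are already distinct, so no renaming is needed.
Pull the quantifiers to the front (each side's bound variable is not free in the other side):
  exists z. forall y. (~D(z) | ~D(y))
The prefix is exists z forall y: 1 universal, 1 existential.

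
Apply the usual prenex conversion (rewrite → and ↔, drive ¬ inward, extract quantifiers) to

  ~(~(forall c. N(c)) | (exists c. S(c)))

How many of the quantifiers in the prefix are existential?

Drive negations inward (¬∀x A ≡ ∃x ¬A, ¬∃x A ≡ ∀x ¬A, De Morgan for ∧/∨):
  (forall c. N(c)) & (forall c. ~S(c))
Rename bound variables to avoid capture: c↦x1.
  (forall c. N(c)) & (forall x1. ~S(x1))
Finally move all quantifiers to the prefix:
  forall c. forall x1. (N(c) & ~S(x1))
The prefix is forall c forall x1: 2 universal, 0 existential.

0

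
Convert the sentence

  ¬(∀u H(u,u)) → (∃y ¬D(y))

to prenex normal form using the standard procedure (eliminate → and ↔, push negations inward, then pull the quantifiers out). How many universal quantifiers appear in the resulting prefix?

Eliminate → and ↔ using ¬ and ∨.
  ¬¬(∀u H(u,u)) ∨ (∃y ¬D(y))
Push ¬ through the quantifiers and connectives to reach negation normal form:
  (∀u H(u,u)) ∨ (∃y ¬D(y))
Finally move all quantifiers to the prefix:
  ∀u ∃y (H(u,u) ∨ ¬D(y))
The prefix is ∀u ∃y: 1 universal, 1 existential.

1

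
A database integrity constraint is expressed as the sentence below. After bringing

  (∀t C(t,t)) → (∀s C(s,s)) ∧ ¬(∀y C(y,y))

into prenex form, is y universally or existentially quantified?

existential

First replace A → B with ¬A ∨ B.
  ¬(∀t C(t,t)) ∨ (∀s C(s,s)) ∧ ¬(∀y C(y,y))
Drive negations inward (¬∀x A ≡ ∃x ¬A, ¬∃x A ≡ ∀x ¬A, De Morgan for ∧/∨):
  (∃t ¬C(t,t)) ∨ (∀s C(s,s)) ∧ (∃y ¬C(y,y))
Pull the quantifiers to the front (each side's bound variable is not free in the other side):
  ∃t ∀s ∃y (¬C(t,t) ∨ C(s,s) ∧ ¬C(y,y))
The quantifier ∀y sits under an odd number of negations (counting the antecedent side of each →), so it flips to ∃y.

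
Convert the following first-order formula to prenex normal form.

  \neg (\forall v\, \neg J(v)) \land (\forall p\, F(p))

Push ¬ through the quantifiers and connectives to reach negation normal form:
  (\exists v\, J(v)) \land (\forall p\, F(p))
Pull the quantifiers to the front (each side's bound variable is not free in the other side):
  \exists v\, \forall p\, (J(v) \land F(p))

\exists v\, \forall p\, (J(v) \land F(p))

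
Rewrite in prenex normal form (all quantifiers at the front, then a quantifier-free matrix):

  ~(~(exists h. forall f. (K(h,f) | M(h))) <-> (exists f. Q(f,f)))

forall h. exists f. forall w1. exists b. exists c. forall v1. (~K(h,f) & ~M(h) & ~Q(w1,w1) | Q(b,b) & (K(c,v1) | M(c)))

Eliminate → and ↔ using ¬ and ∨; A ↔ B as (¬A ∨ B) ∧ (¬B ∨ A).
  ~((~~(exists h. forall f. (K(h,f) | M(h))) | (exists f. Q(f,f))) & (~(exists f. Q(f,f)) | ~(exists h. forall f. (K(h,f) | M(h)))))
Drive negations inward (¬∀x A ≡ ∃x ¬A, ¬∃x A ≡ ∀x ¬A, De Morgan for ∧/∨):
  (forall h. exists f. (~K(h,f) & ~M(h))) & (forall f. ~Q(f,f)) | (exists f. Q(f,f)) & (exists h. forall f. (K(h,f) | M(h)))
Standardize variables apart so no two quantifiers bind the same name: f↦w1, f↦b, h↦c, f↦v1.
  (forall h. exists f. (~K(h,f) & ~M(h))) & (forall w1. ~Q(w1,w1)) | (exists b. Q(b,b)) & (exists c. forall v1. (K(c,v1) | M(c)))
Pull the quantifiers to the front (each side's bound variable is not free in the other side):
  forall h. exists f. forall w1. exists b. exists c. forall v1. (~K(h,f) & ~M(h) & ~Q(w1,w1) | Q(b,b) & (K(c,v1) | M(c)))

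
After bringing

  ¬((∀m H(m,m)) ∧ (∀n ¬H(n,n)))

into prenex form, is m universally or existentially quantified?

existential

Move each ¬ inward, flipping quantifiers it crosses:
  (∃m ¬H(m,m)) ∨ (∃n H(n,n))
Pull the quantifiers to the front (each side's bound variable is not free in the other side):
  ∃m ∃n (¬H(m,m) ∨ H(n,n))
The quantifier ∀m sits under an odd number of negations, so it flips to ∃m.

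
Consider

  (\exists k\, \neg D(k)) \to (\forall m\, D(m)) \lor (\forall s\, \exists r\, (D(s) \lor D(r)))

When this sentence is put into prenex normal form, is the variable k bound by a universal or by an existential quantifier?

universal

Rewrite implications/biconditionals: A → B as ¬A ∨ B.
  \neg (\exists k\, \neg D(k)) \lor (\forall m\, D(m)) \lor (\forall s\, \exists r\, (D(s) \lor D(r)))
Move each ¬ inward, flipping quantifiers it crosses:
  (\forall k\, D(k)) \lor (\forall m\, D(m)) \lor (\forall s\, \exists r\, (D(s) \lor D(r)))
All bound variables are already distinct, so no renaming is needed.
Extract every quantifier outward, since the variables are now distinct and don't occur free across branches:
  \forall k\, \forall m\, \forall s\, \exists r\, (D(k) \lor D(m) \lor D(s) \lor D(r))
The quantifier \exists k sits under an odd number of negations (counting the antecedent side of each →), so it flips to \forall k.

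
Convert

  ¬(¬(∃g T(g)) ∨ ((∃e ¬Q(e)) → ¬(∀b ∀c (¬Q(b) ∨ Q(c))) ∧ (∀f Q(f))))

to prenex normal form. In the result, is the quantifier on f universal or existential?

First replace A → B with ¬A ∨ B.
  ¬(¬(∃g T(g)) ∨ ¬(∃e ¬Q(e)) ∨ ¬(∀b ∀c (¬Q(b) ∨ Q(c))) ∧ (∀f Q(f)))
Drive negations inward (¬∀x A ≡ ∃x ¬A, ¬∃x A ≡ ∀x ¬A, De Morgan for ∧/∨):
  (∃g T(g)) ∧ (∃e ¬Q(e)) ∧ ((∀b ∀c (¬Q(b) ∨ Q(c))) ∨ (∃f ¬Q(f)))
Extract every quantifier outward, since the variables are now distinct and don't occur free across branches:
  ∃g ∃e ∀b ∀c ∃f (T(g) ∧ ¬Q(e) ∧ (¬Q(b) ∨ Q(c) ∨ ¬Q(f)))
The quantifier ∀f sits under an odd number of negations (counting the antecedent side of each →), so it flips to ∃f.

existential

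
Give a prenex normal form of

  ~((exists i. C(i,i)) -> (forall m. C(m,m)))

Rewrite implications/biconditionals: A → B as ¬A ∨ B.
  ~(~(exists i. C(i,i)) | (forall m. C(m,m)))
Drive negations inward (¬∀x A ≡ ∃x ¬A, ¬∃x A ≡ ∀x ¬A, De Morgan for ∧/∨):
  (exists i. C(i,i)) & (exists m. ~C(m,m))
All bound variables are already distinct, so no renaming is needed.
Finally move all quantifiers to the prefix:
  exists i. exists m. (C(i,i) & ~C(m,m))

exists i. exists m. (C(i,i) & ~C(m,m))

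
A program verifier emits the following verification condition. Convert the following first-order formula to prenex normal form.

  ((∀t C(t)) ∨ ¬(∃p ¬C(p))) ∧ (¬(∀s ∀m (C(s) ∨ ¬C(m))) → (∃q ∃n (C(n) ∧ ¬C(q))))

Rewrite implications/biconditionals: A → B as ¬A ∨ B.
  ((∀t C(t)) ∨ ¬(∃p ¬C(p))) ∧ (¬¬(∀s ∀m (C(s) ∨ ¬C(m))) ∨ (∃q ∃n (C(n) ∧ ¬C(q))))
Move each ¬ inward, flipping quantifiers it crosses:
  ((∀t C(t)) ∨ (∀p C(p))) ∧ ((∀s ∀m (C(s) ∨ ¬C(m))) ∨ (∃q ∃n (C(n) ∧ ¬C(q))))
All bound variables are already distinct, so no renaming is needed.
Extract every quantifier outward, since the variables are now distinct and don't occur free across branches:
  ∀t ∀p ∀s ∀m ∃q ∃n ((C(t) ∨ C(p)) ∧ (C(s) ∨ ¬C(m) ∨ C(n) ∧ ¬C(q)))

∀t ∀p ∀s ∀m ∃q ∃n ((C(t) ∨ C(p)) ∧ (C(s) ∨ ¬C(m) ∨ C(n) ∧ ¬C(q)))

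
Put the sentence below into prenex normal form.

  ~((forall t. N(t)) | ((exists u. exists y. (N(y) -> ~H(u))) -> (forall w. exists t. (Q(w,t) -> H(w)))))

exists t. exists u. exists y. exists w. forall z. (~N(t) & (~N(y) | ~H(u)) & Q(w,z) & ~H(w))

First replace A → B with ¬A ∨ B.
  ~((forall t. N(t)) | ~(exists u. exists y. (~N(y) | ~H(u))) | (forall w. exists t. (~Q(w,t) | H(w))))
Push ¬ through the quantifiers and connectives to reach negation normal form:
  (exists t. ~N(t)) & (exists u. exists y. (~N(y) | ~H(u))) & (exists w. forall t. (Q(w,t) & ~H(w)))
Give each quantifier a distinct variable: t↦z.
  (exists t. ~N(t)) & (exists u. exists y. (~N(y) | ~H(u))) & (exists w. forall z. (Q(w,z) & ~H(w)))
Extract every quantifier outward, since the variables are now distinct and don't occur free across branches:
  exists t. exists u. exists y. exists w. forall z. (~N(t) & (~N(y) | ~H(u)) & Q(w,z) & ~H(w))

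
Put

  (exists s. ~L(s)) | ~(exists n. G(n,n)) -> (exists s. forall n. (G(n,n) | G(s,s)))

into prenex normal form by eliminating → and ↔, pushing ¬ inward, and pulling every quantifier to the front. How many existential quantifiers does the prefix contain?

First replace A → B with ¬A ∨ B.
  ~((exists s. ~L(s)) | ~(exists n. G(n,n))) | (exists s. forall n. (G(n,n) | G(s,s)))
Move each ¬ inward, flipping quantifiers it crosses:
  (forall s. L(s)) & (exists n. G(n,n)) | (exists s. forall n. (G(n,n) | G(s,s)))
Give each quantifier a distinct variable: s↦q, n↦w.
  (forall s. L(s)) & (exists n. G(n,n)) | (exists q. forall w. (G(w,w) | G(q,q)))
Extract every quantifier outward, since the variables are now distinct and don't occur free across branches:
  forall s. exists n. exists q. forall w. (L(s) & G(n,n) | G(w,w) | G(q,q))
The prefix is forall s exists n exists q forall w: 2 universal, 2 existential.

2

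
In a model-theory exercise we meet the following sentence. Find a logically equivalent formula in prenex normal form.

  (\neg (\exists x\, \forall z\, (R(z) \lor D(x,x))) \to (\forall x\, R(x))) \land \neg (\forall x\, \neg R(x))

Eliminate → and ↔ using ¬ and ∨.
  (\neg \neg (\exists x\, \forall z\, (R(z) \lor D(x,x))) \lor (\forall x\, R(x))) \land \neg (\forall x\, \neg R(x))
Move each ¬ inward, flipping quantifiers it crosses:
  ((\exists x\, \forall z\, (R(z) \lor D(x,x))) \lor (\forall x\, R(x))) \land (\exists x\, R(x))
Give each quantifier a distinct variable: x↦b, x↦s.
  ((\exists x\, \forall z\, (R(z) \lor D(x,x))) \lor (\forall b\, R(b))) \land (\exists s\, R(s))
Finally move all quantifiers to the prefix:
  \exists x\, \forall z\, \forall b\, \exists s\, ((R(z) \lor D(x,x) \lor R(b)) \land R(s))

\exists x\, \forall z\, \forall b\, \exists s\, ((R(z) \lor D(x,x) \lor R(b)) \land R(s))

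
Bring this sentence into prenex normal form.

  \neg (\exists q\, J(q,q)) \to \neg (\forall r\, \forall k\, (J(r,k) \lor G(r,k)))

First replace A → B with ¬A ∨ B.
  \neg \neg (\exists q\, J(q,q)) \lor \neg (\forall r\, \forall k\, (J(r,k) \lor G(r,k)))
Push ¬ through the quantifiers and connectives to reach negation normal form:
  (\exists q\, J(q,q)) \lor (\exists r\, \exists k\, (\neg J(r,k) \land \neg G(r,k)))
All bound variables are already distinct, so no renaming is needed.
Finally move all quantifiers to the prefix:
  \exists q\, \exists r\, \exists k\, (J(q,q) \lor \neg J(r,k) \land \neg G(r,k))

\exists q\, \exists r\, \exists k\, (J(q,q) \lor \neg J(r,k) \land \neg G(r,k))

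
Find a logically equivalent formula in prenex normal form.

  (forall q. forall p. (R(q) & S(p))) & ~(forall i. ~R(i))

forall q. forall p. exists i. (R(q) & S(p) & R(i))

Move each ¬ inward, flipping quantifiers it crosses:
  (forall q. forall p. (R(q) & S(p))) & (exists i. R(i))
All bound variables are already distinct, so no renaming is needed.
Finally move all quantifiers to the prefix:
  forall q. forall p. exists i. (R(q) & S(p) & R(i))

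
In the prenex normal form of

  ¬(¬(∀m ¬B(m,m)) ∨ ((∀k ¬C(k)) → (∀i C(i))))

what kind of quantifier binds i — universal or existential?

existential

First replace A → B with ¬A ∨ B.
  ¬(¬(∀m ¬B(m,m)) ∨ ¬(∀k ¬C(k)) ∨ (∀i C(i)))
Drive negations inward (¬∀x A ≡ ∃x ¬A, ¬∃x A ≡ ∀x ¬A, De Morgan for ∧/∨):
  (∀m ¬B(m,m)) ∧ (∀k ¬C(k)) ∧ (∃i ¬C(i))
All bound variables are already distinct, so no renaming is needed.
Extract every quantifier outward, since the variables are now distinct and don't occur free across branches:
  ∀m ∀k ∃i (¬B(m,m) ∧ ¬C(k) ∧ ¬C(i))
The quantifier ∀i sits under an odd number of negations (counting the antecedent side of each →), so it flips to ∃i.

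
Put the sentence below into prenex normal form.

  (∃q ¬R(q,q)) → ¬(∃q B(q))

Eliminate → and ↔ using ¬ and ∨.
  ¬(∃q ¬R(q,q)) ∨ ¬(∃q B(q))
Move each ¬ inward, flipping quantifiers it crosses:
  (∀q R(q,q)) ∨ (∀q ¬B(q))
Give each quantifier a distinct variable: q↦r.
  (∀q R(q,q)) ∨ (∀r ¬B(r))
Pull the quantifiers to the front (each side's bound variable is not free in the other side):
  ∀q ∀r (R(q,q) ∨ ¬B(r))

∀q ∀r (R(q,q) ∨ ¬B(r))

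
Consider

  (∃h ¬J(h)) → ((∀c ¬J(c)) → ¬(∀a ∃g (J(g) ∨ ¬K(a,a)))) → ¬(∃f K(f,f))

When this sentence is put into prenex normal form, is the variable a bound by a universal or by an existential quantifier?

Rewrite implications/biconditionals: A → B as ¬A ∨ B.
  ¬(∃h ¬J(h)) ∨ ¬(¬(∀c ¬J(c)) ∨ ¬(∀a ∃g (J(g) ∨ ¬K(a,a)))) ∨ ¬(∃f K(f,f))
Drive negations inward (¬∀x A ≡ ∃x ¬A, ¬∃x A ≡ ∀x ¬A, De Morgan for ∧/∨):
  (∀h J(h)) ∨ (∀c ¬J(c)) ∧ (∀a ∃g (J(g) ∨ ¬K(a,a))) ∨ (∀f ¬K(f,f))
Extract every quantifier outward, since the variables are now distinct and don't occur free across branches:
  ∀h ∀c ∀a ∃g ∀f (J(h) ∨ ¬J(c) ∧ (J(g) ∨ ¬K(a,a)) ∨ ¬K(f,f))
The quantifier ∀a sits under an even number of negations (counting the antecedent side of each →), so it remains universal.

universal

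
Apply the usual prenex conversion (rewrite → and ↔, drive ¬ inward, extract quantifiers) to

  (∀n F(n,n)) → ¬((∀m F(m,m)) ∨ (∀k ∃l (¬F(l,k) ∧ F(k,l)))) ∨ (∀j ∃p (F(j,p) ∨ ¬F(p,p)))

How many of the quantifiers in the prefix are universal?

First replace A → B with ¬A ∨ B.
  ¬(∀n F(n,n)) ∨ ¬((∀m F(m,m)) ∨ (∀k ∃l (¬F(l,k) ∧ F(k,l)))) ∨ (∀j ∃p (F(j,p) ∨ ¬F(p,p)))
Push ¬ through the quantifiers and connectives to reach negation normal form:
  (∃n ¬F(n,n)) ∨ (∃m ¬F(m,m)) ∧ (∃k ∀l (F(l,k) ∨ ¬F(k,l))) ∨ (∀j ∃p (F(j,p) ∨ ¬F(p,p)))
All bound variables are already distinct, so no renaming is needed.
Pull the quantifiers to the front (each side's bound variable is not free in the other side):
  ∃n ∃m ∃k ∀l ∀j ∃p (¬F(n,n) ∨ ¬F(m,m) ∧ (F(l,k) ∨ ¬F(k,l)) ∨ F(j,p) ∨ ¬F(p,p))
The prefix is ∃n ∃m ∃k ∀l ∀j ∃p: 2 universal, 4 existential.

2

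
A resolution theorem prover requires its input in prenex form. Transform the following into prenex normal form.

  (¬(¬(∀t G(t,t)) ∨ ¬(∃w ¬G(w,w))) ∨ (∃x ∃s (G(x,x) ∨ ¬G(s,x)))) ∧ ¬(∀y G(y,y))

∀t ∃w ∃x ∃s ∃y ((G(t,t) ∧ ¬G(w,w) ∨ G(x,x) ∨ ¬G(s,x)) ∧ ¬G(y,y))

Move each ¬ inward, flipping quantifiers it crosses:
  ((∀t G(t,t)) ∧ (∃w ¬G(w,w)) ∨ (∃x ∃s (G(x,x) ∨ ¬G(s,x)))) ∧ (∃y ¬G(y,y))
All bound variables are already distinct, so no renaming is needed.
Finally move all quantifiers to the prefix:
  ∀t ∃w ∃x ∃s ∃y ((G(t,t) ∧ ¬G(w,w) ∨ G(x,x) ∨ ¬G(s,x)) ∧ ¬G(y,y))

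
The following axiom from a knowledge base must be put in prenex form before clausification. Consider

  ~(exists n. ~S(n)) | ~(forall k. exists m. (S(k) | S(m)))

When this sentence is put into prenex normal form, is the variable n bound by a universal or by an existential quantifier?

Drive negations inward (¬∀x A ≡ ∃x ¬A, ¬∃x A ≡ ∀x ¬A, De Morgan for ∧/∨):
  (forall n. S(n)) | (exists k. forall m. (~S(k) & ~S(m)))
Finally move all quantifiers to the prefix:
  forall n. exists k. forall m. (S(n) | ~S(k) & ~S(m))
The quantifier exists n sits under an odd number of negations, so it flips to forall n.

universal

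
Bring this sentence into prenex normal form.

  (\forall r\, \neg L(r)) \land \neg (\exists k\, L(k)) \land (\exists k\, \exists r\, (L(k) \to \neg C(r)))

Eliminate → and ↔ using ¬ and ∨.
  (\forall r\, \neg L(r)) \land \neg (\exists k\, L(k)) \land (\exists k\, \exists r\, (\neg L(k) \lor \neg C(r)))
Drive negations inward (¬∀x A ≡ ∃x ¬A, ¬∃x A ≡ ∀x ¬A, De Morgan for ∧/∨):
  (\forall r\, \neg L(r)) \land (\forall k\, \neg L(k)) \land (\exists k\, \exists r\, (\neg L(k) \lor \neg C(r)))
Rename bound variables to avoid capture: k↦y1, r↦u1.
  (\forall r\, \neg L(r)) \land (\forall k\, \neg L(k)) \land (\exists y1\, \exists u1\, (\neg L(y1) \lor \neg C(u1)))
Pull the quantifiers to the front (each side's bound variable is not free in the other side):
  \forall r\, \forall k\, \exists y1\, \exists u1\, (\neg L(r) \land \neg L(k) \land (\neg L(y1) \lor \neg C(u1)))

\forall r\, \forall k\, \exists y1\, \exists u1\, (\neg L(r) \land \neg L(k) \land (\neg L(y1) \lor \neg C(u1)))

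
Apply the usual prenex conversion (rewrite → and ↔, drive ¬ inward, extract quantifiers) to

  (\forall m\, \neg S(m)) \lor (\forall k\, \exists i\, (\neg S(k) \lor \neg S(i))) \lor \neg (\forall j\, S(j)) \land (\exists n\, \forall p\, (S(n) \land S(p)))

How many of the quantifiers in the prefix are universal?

Move each ¬ inward, flipping quantifiers it crosses:
  (\forall m\, \neg S(m)) \lor (\forall k\, \exists i\, (\neg S(k) \lor \neg S(i))) \lor (\exists j\, \neg S(j)) \land (\exists n\, \forall p\, (S(n) \land S(p)))
All bound variables are already distinct, so no renaming is needed.
Pull the quantifiers to the front (each side's bound variable is not free in the other side):
  \forall m\, \forall k\, \exists i\, \exists j\, \exists n\, \forall p\, (\neg S(m) \lor \neg S(k) \lor \neg S(i) \lor \neg S(j) \land S(n) \land S(p))
The prefix is \forall m \forall k \exists i \exists j \exists n \forall p: 3 universal, 3 existential.

3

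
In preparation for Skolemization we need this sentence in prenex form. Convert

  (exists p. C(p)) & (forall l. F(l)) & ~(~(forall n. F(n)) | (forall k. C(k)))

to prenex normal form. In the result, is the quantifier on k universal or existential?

Drive negations inward (¬∀x A ≡ ∃x ¬A, ¬∃x A ≡ ∀x ¬A, De Morgan for ∧/∨):
  (exists p. C(p)) & (forall l. F(l)) & (forall n. F(n)) & (exists k. ~C(k))
All bound variables are already distinct, so no renaming is needed.
Extract every quantifier outward, since the variables are now distinct and don't occur free across branches:
  exists p. forall l. forall n. exists k. (C(p) & F(l) & F(n) & ~C(k))
The quantifier forall k sits under an odd number of negations, so it flips to exists k.

existential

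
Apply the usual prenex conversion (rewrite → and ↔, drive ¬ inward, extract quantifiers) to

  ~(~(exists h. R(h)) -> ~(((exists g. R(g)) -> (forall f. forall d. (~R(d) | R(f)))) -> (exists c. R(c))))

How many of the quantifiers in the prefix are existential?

4

Rewrite implications/biconditionals: A → B as ¬A ∨ B.
  ~(~~(exists h. R(h)) | ~(~(~(exists g. R(g)) | (forall f. forall d. (~R(d) | R(f)))) | (exists c. R(c))))
Move each ¬ inward, flipping quantifiers it crosses:
  (forall h. ~R(h)) & ((exists g. R(g)) & (exists f. exists d. (R(d) & ~R(f))) | (exists c. R(c)))
All bound variables are already distinct, so no renaming is needed.
Finally move all quantifiers to the prefix:
  forall h. exists g. exists f. exists d. exists c. (~R(h) & (R(g) & R(d) & ~R(f) | R(c)))
The prefix is forall h exists g exists f exists d exists c: 1 universal, 4 existential.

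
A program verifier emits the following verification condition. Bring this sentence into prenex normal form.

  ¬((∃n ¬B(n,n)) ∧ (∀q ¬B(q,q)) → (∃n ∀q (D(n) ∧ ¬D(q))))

∃n ∀q ∀u1 ∃z1 (¬B(n,n) ∧ ¬B(q,q) ∧ (¬D(u1) ∨ D(z1)))

First replace A → B with ¬A ∨ B.
  ¬(¬((∃n ¬B(n,n)) ∧ (∀q ¬B(q,q))) ∨ (∃n ∀q (D(n) ∧ ¬D(q))))
Push ¬ through the quantifiers and connectives to reach negation normal form:
  (∃n ¬B(n,n)) ∧ (∀q ¬B(q,q)) ∧ (∀n ∃q (¬D(n) ∨ D(q)))
Give each quantifier a distinct variable: n↦u1, q↦z1.
  (∃n ¬B(n,n)) ∧ (∀q ¬B(q,q)) ∧ (∀u1 ∃z1 (¬D(u1) ∨ D(z1)))
Finally move all quantifiers to the prefix:
  ∃n ∀q ∀u1 ∃z1 (¬B(n,n) ∧ ¬B(q,q) ∧ (¬D(u1) ∨ D(z1)))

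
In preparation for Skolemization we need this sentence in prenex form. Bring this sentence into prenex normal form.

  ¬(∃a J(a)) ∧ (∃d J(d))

Push ¬ through the quantifiers and connectives to reach negation normal form:
  (∀a ¬J(a)) ∧ (∃d J(d))
All bound variables are already distinct, so no renaming is needed.
Finally move all quantifiers to the prefix:
  ∀a ∃d (¬J(a) ∧ J(d))

∀a ∃d (¬J(a) ∧ J(d))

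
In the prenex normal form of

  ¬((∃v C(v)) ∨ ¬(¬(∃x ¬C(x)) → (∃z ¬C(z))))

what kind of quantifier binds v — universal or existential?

First replace A → B with ¬A ∨ B.
  ¬((∃v C(v)) ∨ ¬(¬¬(∃x ¬C(x)) ∨ (∃z ¬C(z))))
Push ¬ through the quantifiers and connectives to reach negation normal form:
  (∀v ¬C(v)) ∧ ((∃x ¬C(x)) ∨ (∃z ¬C(z)))
All bound variables are already distinct, so no renaming is needed.
Extract every quantifier outward, since the variables are now distinct and don't occur free across branches:
  ∀v ∃x ∃z (¬C(v) ∧ (¬C(x) ∨ ¬C(z)))
The quantifier ∃v sits under an odd number of negations (counting the antecedent side of each →), so it flips to ∀v.

universal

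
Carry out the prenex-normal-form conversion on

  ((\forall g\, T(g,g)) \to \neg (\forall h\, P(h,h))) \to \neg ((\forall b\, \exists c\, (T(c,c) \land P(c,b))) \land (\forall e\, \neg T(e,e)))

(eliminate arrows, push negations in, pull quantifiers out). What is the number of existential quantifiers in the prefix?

2

Rewrite implications/biconditionals: A → B as ¬A ∨ B.
  \neg (\neg (\forall g\, T(g,g)) \lor \neg (\forall h\, P(h,h))) \lor \neg ((\forall b\, \exists c\, (T(c,c) \land P(c,b))) \land (\forall e\, \neg T(e,e)))
Drive negations inward (¬∀x A ≡ ∃x ¬A, ¬∃x A ≡ ∀x ¬A, De Morgan for ∧/∨):
  (\forall g\, T(g,g)) \land (\forall h\, P(h,h)) \lor (\exists b\, \forall c\, (\neg T(c,c) \lor \neg P(c,b))) \lor (\exists e\, T(e,e))
All bound variables are already distinct, so no renaming is needed.
Pull the quantifiers to the front (each side's bound variable is not free in the other side):
  \forall g\, \forall h\, \exists b\, \forall c\, \exists e\, (T(g,g) \land P(h,h) \lor \neg T(c,c) \lor \neg P(c,b) \lor T(e,e))
The prefix is \forall g \forall h \exists b \forall c \exists e: 3 universal, 2 existential.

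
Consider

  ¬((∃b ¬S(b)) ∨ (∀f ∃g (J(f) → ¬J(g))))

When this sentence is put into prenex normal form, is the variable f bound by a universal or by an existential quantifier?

Eliminate → and ↔ using ¬ and ∨.
  ¬((∃b ¬S(b)) ∨ (∀f ∃g (¬J(f) ∨ ¬J(g))))
Move each ¬ inward, flipping quantifiers it crosses:
  (∀b S(b)) ∧ (∃f ∀g (J(f) ∧ J(g)))
All bound variables are already distinct, so no renaming is needed.
Pull the quantifiers to the front (each side's bound variable is not free in the other side):
  ∀b ∃f ∀g (S(b) ∧ J(f) ∧ J(g))
The quantifier ∀f sits under an odd number of negations (counting the antecedent side of each →), so it flips to ∃f.

existential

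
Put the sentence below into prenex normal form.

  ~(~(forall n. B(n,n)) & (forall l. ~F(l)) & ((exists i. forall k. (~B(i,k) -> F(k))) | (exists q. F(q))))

forall n. exists l. forall i. exists k. forall q. (B(n,n) | F(l) | ~B(i,k) & ~F(k) & ~F(q))

Eliminate → and ↔ using ¬ and ∨.
  ~(~(forall n. B(n,n)) & (forall l. ~F(l)) & ((exists i. forall k. (~~B(i,k) | F(k))) | (exists q. F(q))))
Push ¬ through the quantifiers and connectives to reach negation normal form:
  (forall n. B(n,n)) | (exists l. F(l)) | (forall i. exists k. (~B(i,k) & ~F(k))) & (forall q. ~F(q))
Extract every quantifier outward, since the variables are now distinct and don't occur free across branches:
  forall n. exists l. forall i. exists k. forall q. (B(n,n) | F(l) | ~B(i,k) & ~F(k) & ~F(q))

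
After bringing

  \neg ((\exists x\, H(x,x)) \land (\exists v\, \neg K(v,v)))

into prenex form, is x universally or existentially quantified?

universal

Drive negations inward (¬∀x A ≡ ∃x ¬A, ¬∃x A ≡ ∀x ¬A, De Morgan for ∧/∨):
  (\forall x\, \neg H(x,x)) \lor (\forall v\, K(v,v))
All bound variables are already distinct, so no renaming is needed.
Pull the quantifiers to the front (each side's bound variable is not free in the other side):
  \forall x\, \forall v\, (\neg H(x,x) \lor K(v,v))
The quantifier \exists x sits under an odd number of negations, so it flips to \forall x.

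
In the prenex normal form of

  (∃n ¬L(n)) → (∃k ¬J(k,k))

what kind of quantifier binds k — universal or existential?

Eliminate → and ↔ using ¬ and ∨.
  ¬(∃n ¬L(n)) ∨ (∃k ¬J(k,k))
Push ¬ through the quantifiers and connectives to reach negation normal form:
  (∀n L(n)) ∨ (∃k ¬J(k,k))
All bound variables are already distinct, so no renaming is needed.
Pull the quantifiers to the front (each side's bound variable is not free in the other side):
  ∀n ∃k (L(n) ∨ ¬J(k,k))
The quantifier ∃k sits under an even number of negations (counting the antecedent side of each →), so it remains existential.

existential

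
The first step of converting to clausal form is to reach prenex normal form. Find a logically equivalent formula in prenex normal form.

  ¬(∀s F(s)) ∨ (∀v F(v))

∃s ∀v (¬F(s) ∨ F(v))

Drive negations inward (¬∀x A ≡ ∃x ¬A, ¬∃x A ≡ ∀x ¬A, De Morgan for ∧/∨):
  (∃s ¬F(s)) ∨ (∀v F(v))
All bound variables are already distinct, so no renaming is needed.
Pull the quantifiers to the front (each side's bound variable is not free in the other side):
  ∃s ∀v (¬F(s) ∨ F(v))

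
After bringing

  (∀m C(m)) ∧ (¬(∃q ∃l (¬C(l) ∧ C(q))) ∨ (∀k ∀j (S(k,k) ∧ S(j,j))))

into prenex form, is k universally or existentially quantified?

Drive negations inward (¬∀x A ≡ ∃x ¬A, ¬∃x A ≡ ∀x ¬A, De Morgan for ∧/∨):
  (∀m C(m)) ∧ ((∀q ∀l (C(l) ∨ ¬C(q))) ∨ (∀k ∀j (S(k,k) ∧ S(j,j))))
All bound variables are already distinct, so no renaming is needed.
Finally move all quantifiers to the prefix:
  ∀m ∀q ∀l ∀k ∀j (C(m) ∧ (C(l) ∨ ¬C(q) ∨ S(k,k) ∧ S(j,j)))
The quantifier ∀k sits under an even number of negations, so it remains universal.

universal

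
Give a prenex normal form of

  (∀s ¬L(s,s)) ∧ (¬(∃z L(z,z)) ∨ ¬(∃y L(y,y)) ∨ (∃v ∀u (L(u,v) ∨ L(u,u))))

Drive negations inward (¬∀x A ≡ ∃x ¬A, ¬∃x A ≡ ∀x ¬A, De Morgan for ∧/∨):
  (∀s ¬L(s,s)) ∧ ((∀z ¬L(z,z)) ∨ (∀y ¬L(y,y)) ∨ (∃v ∀u (L(u,v) ∨ L(u,u))))
Pull the quantifiers to the front (each side's bound variable is not free in the other side):
  ∀s ∀z ∀y ∃v ∀u (¬L(s,s) ∧ (¬L(z,z) ∨ ¬L(y,y) ∨ L(u,v) ∨ L(u,u)))

∀s ∀z ∀y ∃v ∀u (¬L(s,s) ∧ (¬L(z,z) ∨ ¬L(y,y) ∨ L(u,v) ∨ L(u,u)))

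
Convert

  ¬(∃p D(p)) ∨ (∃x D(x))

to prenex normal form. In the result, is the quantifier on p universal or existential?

Move each ¬ inward, flipping quantifiers it crosses:
  (∀p ¬D(p)) ∨ (∃x D(x))
Extract every quantifier outward, since the variables are now distinct and don't occur free across branches:
  ∀p ∃x (¬D(p) ∨ D(x))
The quantifier ∃p sits under an odd number of negations, so it flips to ∀p.

universal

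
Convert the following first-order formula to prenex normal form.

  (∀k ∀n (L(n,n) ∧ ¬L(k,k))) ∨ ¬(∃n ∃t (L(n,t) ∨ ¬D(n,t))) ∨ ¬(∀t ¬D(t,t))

Drive negations inward (¬∀x A ≡ ∃x ¬A, ¬∃x A ≡ ∀x ¬A, De Morgan for ∧/∨):
  (∀k ∀n (L(n,n) ∧ ¬L(k,k))) ∨ (∀n ∀t (¬L(n,t) ∧ D(n,t))) ∨ (∃t D(t,t))
Give each quantifier a distinct variable: n↦c, t↦z1.
  (∀k ∀n (L(n,n) ∧ ¬L(k,k))) ∨ (∀c ∀t (¬L(c,t) ∧ D(c,t))) ∨ (∃z1 D(z1,z1))
Pull the quantifiers to the front (each side's bound variable is not free in the other side):
  ∀k ∀n ∀c ∀t ∃z1 (L(n,n) ∧ ¬L(k,k) ∨ ¬L(c,t) ∧ D(c,t) ∨ D(z1,z1))

∀k ∀n ∀c ∀t ∃z1 (L(n,n) ∧ ¬L(k,k) ∨ ¬L(c,t) ∧ D(c,t) ∨ D(z1,z1))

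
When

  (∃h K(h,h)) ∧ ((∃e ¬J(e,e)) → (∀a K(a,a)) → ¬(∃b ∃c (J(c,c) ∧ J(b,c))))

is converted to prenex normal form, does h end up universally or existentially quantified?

Eliminate → and ↔ using ¬ and ∨.
  (∃h K(h,h)) ∧ (¬(∃e ¬J(e,e)) ∨ ¬(∀a K(a,a)) ∨ ¬(∃b ∃c (J(c,c) ∧ J(b,c))))
Push ¬ through the quantifiers and connectives to reach negation normal form:
  (∃h K(h,h)) ∧ ((∀e J(e,e)) ∨ (∃a ¬K(a,a)) ∨ (∀b ∀c (¬J(c,c) ∨ ¬J(b,c))))
All bound variables are already distinct, so no renaming is needed.
Pull the quantifiers to the front (each side's bound variable is not free in the other side):
  ∃h ∀e ∃a ∀b ∀c (K(h,h) ∧ (J(e,e) ∨ ¬K(a,a) ∨ ¬J(c,c) ∨ ¬J(b,c)))
The quantifier ∃h sits under an even number of negations (counting the antecedent side of each →), so it remains existential.

existential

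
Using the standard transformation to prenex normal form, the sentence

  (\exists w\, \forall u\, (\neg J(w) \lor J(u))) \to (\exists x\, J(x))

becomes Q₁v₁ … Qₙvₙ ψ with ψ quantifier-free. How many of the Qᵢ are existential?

First replace A → B with ¬A ∨ B.
  \neg (\exists w\, \forall u\, (\neg J(w) \lor J(u))) \lor (\exists x\, J(x))
Move each ¬ inward, flipping quantifiers it crosses:
  (\forall w\, \exists u\, (J(w) \land \neg J(u))) \lor (\exists x\, J(x))
All bound variables are already distinct, so no renaming is needed.
Extract every quantifier outward, since the variables are now distinct and don't occur free across branches:
  \forall w\, \exists u\, \exists x\, (J(w) \land \neg J(u) \lor J(x))
The prefix is \forall w \exists u \exists x: 1 universal, 2 existential.

2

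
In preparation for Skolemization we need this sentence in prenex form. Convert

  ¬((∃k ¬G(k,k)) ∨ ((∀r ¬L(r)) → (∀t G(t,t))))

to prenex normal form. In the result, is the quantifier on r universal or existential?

universal

First replace A → B with ¬A ∨ B.
  ¬((∃k ¬G(k,k)) ∨ ¬(∀r ¬L(r)) ∨ (∀t G(t,t)))
Move each ¬ inward, flipping quantifiers it crosses:
  (∀k G(k,k)) ∧ (∀r ¬L(r)) ∧ (∃t ¬G(t,t))
Finally move all quantifiers to the prefix:
  ∀k ∀r ∃t (G(k,k) ∧ ¬L(r) ∧ ¬G(t,t))
The quantifier ∀r sits under an even number of negations (counting the antecedent side of each →), so it remains universal.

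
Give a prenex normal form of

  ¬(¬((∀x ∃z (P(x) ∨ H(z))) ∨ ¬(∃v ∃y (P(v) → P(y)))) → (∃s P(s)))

∃x ∀z ∃v ∃y ∀s (¬P(x) ∧ ¬H(z) ∧ (¬P(v) ∨ P(y)) ∧ ¬P(s))

Rewrite implications/biconditionals: A → B as ¬A ∨ B.
  ¬(¬¬((∀x ∃z (P(x) ∨ H(z))) ∨ ¬(∃v ∃y (¬P(v) ∨ P(y)))) ∨ (∃s P(s)))
Drive negations inward (¬∀x A ≡ ∃x ¬A, ¬∃x A ≡ ∀x ¬A, De Morgan for ∧/∨):
  (∃x ∀z (¬P(x) ∧ ¬H(z))) ∧ (∃v ∃y (¬P(v) ∨ P(y))) ∧ (∀s ¬P(s))
Finally move all quantifiers to the prefix:
  ∃x ∀z ∃v ∃y ∀s (¬P(x) ∧ ¬H(z) ∧ (¬P(v) ∨ P(y)) ∧ ¬P(s))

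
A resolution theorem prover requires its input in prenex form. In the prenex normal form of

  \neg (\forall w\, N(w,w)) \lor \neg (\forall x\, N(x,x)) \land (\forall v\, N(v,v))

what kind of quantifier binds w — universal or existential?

existential

Drive negations inward (¬∀x A ≡ ∃x ¬A, ¬∃x A ≡ ∀x ¬A, De Morgan for ∧/∨):
  (\exists w\, \neg N(w,w)) \lor (\exists x\, \neg N(x,x)) \land (\forall v\, N(v,v))
All bound variables are already distinct, so no renaming is needed.
Pull the quantifiers to the front (each side's bound variable is not free in the other side):
  \exists w\, \exists x\, \forall v\, (\neg N(w,w) \lor \neg N(x,x) \land N(v,v))
The quantifier \forall w sits under an odd number of negations, so it flips to \exists w.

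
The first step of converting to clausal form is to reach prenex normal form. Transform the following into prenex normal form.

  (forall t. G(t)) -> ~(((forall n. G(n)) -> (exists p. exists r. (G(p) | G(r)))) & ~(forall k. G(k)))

exists t. forall n. forall p. forall r. forall k. (~G(t) | G(n) & ~G(p) & ~G(r) | G(k))

Rewrite implications/biconditionals: A → B as ¬A ∨ B.
  ~(forall t. G(t)) | ~((~(forall n. G(n)) | (exists p. exists r. (G(p) | G(r)))) & ~(forall k. G(k)))
Drive negations inward (¬∀x A ≡ ∃x ¬A, ¬∃x A ≡ ∀x ¬A, De Morgan for ∧/∨):
  (exists t. ~G(t)) | (forall n. G(n)) & (forall p. forall r. (~G(p) & ~G(r))) | (forall k. G(k))
Pull the quantifiers to the front (each side's bound variable is not free in the other side):
  exists t. forall n. forall p. forall r. forall k. (~G(t) | G(n) & ~G(p) & ~G(r) | G(k))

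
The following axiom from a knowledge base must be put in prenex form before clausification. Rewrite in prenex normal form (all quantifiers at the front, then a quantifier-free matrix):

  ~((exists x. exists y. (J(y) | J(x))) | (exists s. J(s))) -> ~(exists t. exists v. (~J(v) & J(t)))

First replace A → B with ¬A ∨ B.
  ~~((exists x. exists y. (J(y) | J(x))) | (exists s. J(s))) | ~(exists t. exists v. (~J(v) & J(t)))
Push ¬ through the quantifiers and connectives to reach negation normal form:
  (exists x. exists y. (J(y) | J(x))) | (exists s. J(s)) | (forall t. forall v. (J(v) | ~J(t)))
All bound variables are already distinct, so no renaming is needed.
Extract every quantifier outward, since the variables are now distinct and don't occur free across branches:
  exists x. exists y. exists s. forall t. forall v. (J(y) | J(x) | J(s) | J(v) | ~J(t))

exists x. exists y. exists s. forall t. forall v. (J(y) | J(x) | J(s) | J(v) | ~J(t))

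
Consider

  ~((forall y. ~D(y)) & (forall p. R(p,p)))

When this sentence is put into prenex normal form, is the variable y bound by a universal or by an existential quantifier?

existential

Drive negations inward (¬∀x A ≡ ∃x ¬A, ¬∃x A ≡ ∀x ¬A, De Morgan for ∧/∨):
  (exists y. D(y)) | (exists p. ~R(p,p))
Extract every quantifier outward, since the variables are now distinct and don't occur free across branches:
  exists y. exists p. (D(y) | ~R(p,p))
The quantifier forall y sits under an odd number of negations, so it flips to exists y.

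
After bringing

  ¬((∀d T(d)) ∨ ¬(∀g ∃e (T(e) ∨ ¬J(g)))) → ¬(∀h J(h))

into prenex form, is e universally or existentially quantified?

universal

Rewrite implications/biconditionals: A → B as ¬A ∨ B.
  ¬¬((∀d T(d)) ∨ ¬(∀g ∃e (T(e) ∨ ¬J(g)))) ∨ ¬(∀h J(h))
Drive negations inward (¬∀x A ≡ ∃x ¬A, ¬∃x A ≡ ∀x ¬A, De Morgan for ∧/∨):
  (∀d T(d)) ∨ (∃g ∀e (¬T(e) ∧ J(g))) ∨ (∃h ¬J(h))
All bound variables are already distinct, so no renaming is needed.
Extract every quantifier outward, since the variables are now distinct and don't occur free across branches:
  ∀d ∃g ∀e ∃h (T(d) ∨ ¬T(e) ∧ J(g) ∨ ¬J(h))
The quantifier ∃e sits under an odd number of negations (counting the antecedent side of each →), so it flips to ∀e.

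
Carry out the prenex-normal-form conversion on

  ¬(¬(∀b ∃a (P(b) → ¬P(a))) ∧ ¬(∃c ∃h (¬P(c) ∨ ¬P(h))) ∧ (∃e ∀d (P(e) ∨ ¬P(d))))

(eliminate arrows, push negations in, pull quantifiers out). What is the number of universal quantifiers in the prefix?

First replace A → B with ¬A ∨ B.
  ¬(¬(∀b ∃a (¬P(b) ∨ ¬P(a))) ∧ ¬(∃c ∃h (¬P(c) ∨ ¬P(h))) ∧ (∃e ∀d (P(e) ∨ ¬P(d))))
Push ¬ through the quantifiers and connectives to reach negation normal form:
  (∀b ∃a (¬P(b) ∨ ¬P(a))) ∨ (∃c ∃h (¬P(c) ∨ ¬P(h))) ∨ (∀e ∃d (¬P(e) ∧ P(d)))
All bound variables are already distinct, so no renaming is needed.
Extract every quantifier outward, since the variables are now distinct and don't occur free across branches:
  ∀b ∃a ∃c ∃h ∀e ∃d (¬P(b) ∨ ¬P(a) ∨ ¬P(c) ∨ ¬P(h) ∨ ¬P(e) ∧ P(d))
The prefix is ∀b ∃a ∃c ∃h ∀e ∃d: 2 universal, 4 existential.

2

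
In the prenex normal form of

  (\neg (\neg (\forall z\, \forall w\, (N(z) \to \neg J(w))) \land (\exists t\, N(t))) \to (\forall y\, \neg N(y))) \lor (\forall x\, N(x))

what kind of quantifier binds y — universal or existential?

First replace A → B with ¬A ∨ B.
  \neg \neg (\neg (\forall z\, \forall w\, (\neg N(z) \lor \neg J(w))) \land (\exists t\, N(t))) \lor (\forall y\, \neg N(y)) \lor (\forall x\, N(x))
Move each ¬ inward, flipping quantifiers it crosses:
  (\exists z\, \exists w\, (N(z) \land J(w))) \land (\exists t\, N(t)) \lor (\forall y\, \neg N(y)) \lor (\forall x\, N(x))
Finally move all quantifiers to the prefix:
  \exists z\, \exists w\, \exists t\, \forall y\, \forall x\, (N(z) \land J(w) \land N(t) \lor \neg N(y) \lor N(x))
The quantifier \forall y sits under an even number of negations (counting the antecedent side of each →), so it remains universal.

universal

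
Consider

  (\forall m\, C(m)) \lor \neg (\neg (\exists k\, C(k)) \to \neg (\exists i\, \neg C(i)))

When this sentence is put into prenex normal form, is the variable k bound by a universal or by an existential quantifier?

Eliminate → and ↔ using ¬ and ∨.
  (\forall m\, C(m)) \lor \neg (\neg \neg (\exists k\, C(k)) \lor \neg (\exists i\, \neg C(i)))
Drive negations inward (¬∀x A ≡ ∃x ¬A, ¬∃x A ≡ ∀x ¬A, De Morgan for ∧/∨):
  (\forall m\, C(m)) \lor (\forall k\, \neg C(k)) \land (\exists i\, \neg C(i))
All bound variables are already distinct, so no renaming is needed.
Finally move all quantifiers to the prefix:
  \forall m\, \forall k\, \exists i\, (C(m) \lor \neg C(k) \land \neg C(i))
The quantifier \exists k sits under an odd number of negations (counting the antecedent side of each →), so it flips to \forall k.

universal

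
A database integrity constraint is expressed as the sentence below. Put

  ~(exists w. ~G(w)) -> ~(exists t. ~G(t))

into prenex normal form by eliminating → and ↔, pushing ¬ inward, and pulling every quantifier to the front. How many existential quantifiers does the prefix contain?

1

First replace A → B with ¬A ∨ B.
  ~~(exists w. ~G(w)) | ~(exists t. ~G(t))
Push ¬ through the quantifiers and connectives to reach negation normal form:
  (exists w. ~G(w)) | (forall t. G(t))
Finally move all quantifiers to the prefix:
  exists w. forall t. (~G(w) | G(t))
The prefix is exists w forall t: 1 universal, 1 existential.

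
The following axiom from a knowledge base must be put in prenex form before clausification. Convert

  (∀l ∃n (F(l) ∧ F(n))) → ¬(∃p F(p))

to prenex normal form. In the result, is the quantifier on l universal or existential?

existential

Rewrite implications/biconditionals: A → B as ¬A ∨ B.
  ¬(∀l ∃n (F(l) ∧ F(n))) ∨ ¬(∃p F(p))
Drive negations inward (¬∀x A ≡ ∃x ¬A, ¬∃x A ≡ ∀x ¬A, De Morgan for ∧/∨):
  (∃l ∀n (¬F(l) ∨ ¬F(n))) ∨ (∀p ¬F(p))
Extract every quantifier outward, since the variables are now distinct and don't occur free across branches:
  ∃l ∀n ∀p (¬F(l) ∨ ¬F(n) ∨ ¬F(p))
The quantifier ∀l sits under an odd number of negations (counting the antecedent side of each →), so it flips to ∃l.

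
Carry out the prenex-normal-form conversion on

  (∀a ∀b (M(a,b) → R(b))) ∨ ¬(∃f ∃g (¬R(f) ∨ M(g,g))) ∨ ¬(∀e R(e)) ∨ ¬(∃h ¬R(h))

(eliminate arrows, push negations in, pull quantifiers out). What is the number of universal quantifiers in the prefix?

5

First replace A → B with ¬A ∨ B.
  (∀a ∀b (¬M(a,b) ∨ R(b))) ∨ ¬(∃f ∃g (¬R(f) ∨ M(g,g))) ∨ ¬(∀e R(e)) ∨ ¬(∃h ¬R(h))
Move each ¬ inward, flipping quantifiers it crosses:
  (∀a ∀b (¬M(a,b) ∨ R(b))) ∨ (∀f ∀g (R(f) ∧ ¬M(g,g))) ∨ (∃e ¬R(e)) ∨ (∀h R(h))
All bound variables are already distinct, so no renaming is needed.
Pull the quantifiers to the front (each side's bound variable is not free in the other side):
  ∀a ∀b ∀f ∀g ∃e ∀h (¬M(a,b) ∨ R(b) ∨ R(f) ∧ ¬M(g,g) ∨ ¬R(e) ∨ R(h))
The prefix is ∀a ∀b ∀f ∀g ∃e ∀h: 5 universal, 1 existential.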